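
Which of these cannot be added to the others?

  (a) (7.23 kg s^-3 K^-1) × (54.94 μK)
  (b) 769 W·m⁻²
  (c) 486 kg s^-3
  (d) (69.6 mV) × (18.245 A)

(d)

Reduce each to base SI dimensions:
  (a) [kg·s⁻³·K⁻¹] · [K] = kg·s⁻³
  (b) W·m⁻² = J·s⁻¹·m⁻² = kg·s⁻³
  (c) kg·s⁻³
  (d) [kg·m²·s⁻³·A⁻¹] · [A] = kg·m²·s⁻³
All reduce to kg·s⁻³ except (d), which is kg·m²·s⁻³.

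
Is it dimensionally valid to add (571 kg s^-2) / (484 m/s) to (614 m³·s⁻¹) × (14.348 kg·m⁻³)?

In SI base units:
  (571 kg s^-2) / (484 m/s):  [kg·s⁻²] / [m·s⁻¹] = kg·m⁻¹·s⁻¹
  (614 m³·s⁻¹) × (14.348 kg·m⁻³):  [m³·s⁻¹] · [kg·m⁻³] = kg·s⁻¹
kg·m⁻¹·s⁻¹ ≠ kg·s⁻¹, so they cannot be added.

No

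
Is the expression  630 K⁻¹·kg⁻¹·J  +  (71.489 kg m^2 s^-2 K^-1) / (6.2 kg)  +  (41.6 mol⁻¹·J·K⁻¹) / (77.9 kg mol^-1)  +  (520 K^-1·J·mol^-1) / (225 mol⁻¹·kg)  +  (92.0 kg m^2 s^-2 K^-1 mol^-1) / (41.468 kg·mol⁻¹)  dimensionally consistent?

Yes

In SI base units:
  630 K⁻¹·kg⁻¹·J:  J·kg⁻¹·K⁻¹ = N·m·kg⁻¹·K⁻¹ = m²·s⁻²·K⁻¹
  (71.489 kg m^2 s^-2 K^-1) / (6.2 kg):  [kg·m²·s⁻²·K⁻¹] / [kg] = m²·s⁻²·K⁻¹
  (41.6 mol⁻¹·J·K⁻¹) / (77.9 kg mol^-1):  [kg·m²·s⁻²·K⁻¹·mol⁻¹] / [kg·mol⁻¹] = m²·s⁻²·K⁻¹
  (520 K^-1·J·mol^-1) / (225 mol⁻¹·kg):  [kg·m²·s⁻²·K⁻¹·mol⁻¹] / [kg·mol⁻¹] = m²·s⁻²·K⁻¹
  (92.0 kg m^2 s^-2 K^-1 mol^-1) / (41.468 kg·mol⁻¹):  [kg·m²·s⁻²·K⁻¹·mol⁻¹] / [kg·mol⁻¹] = m²·s⁻²·K⁻¹
Every term reduces to m²·s⁻²·K⁻¹.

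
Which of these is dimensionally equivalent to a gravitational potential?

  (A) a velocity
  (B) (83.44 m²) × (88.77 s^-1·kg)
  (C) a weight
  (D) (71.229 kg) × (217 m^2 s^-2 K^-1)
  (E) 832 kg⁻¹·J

(E)

Reference: [gravitational potential] = m²·s⁻².
Each option:
  (A) [velocity] = m·s⁻¹
  (B) [m²] · [kg·s⁻¹] = kg·m²·s⁻¹
  (C) [weight] = kg·m·s⁻²
  (D) [kg] · [m²·s⁻²·K⁻¹] = kg·m²·s⁻²·K⁻¹
  (E) J·kg⁻¹ = N·m·kg⁻¹ = m²·s⁻²  ← same
Only (E) matches m²·s⁻².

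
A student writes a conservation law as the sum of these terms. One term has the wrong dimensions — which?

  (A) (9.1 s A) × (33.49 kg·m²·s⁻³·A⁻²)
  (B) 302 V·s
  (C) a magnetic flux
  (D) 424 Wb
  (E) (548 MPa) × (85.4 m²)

(E)

Expand each in SI base units:
  (A) [s·A] · [kg·m²·s⁻³·A⁻²] = kg·m²·s⁻²·A⁻¹
  (B) V·s = J·C⁻¹·s = kg·m²·s⁻²·A⁻¹
  (C) [magnetic flux] = kg·m²·s⁻²·A⁻¹
  (D) Wb = V·s = kg·m²·s⁻²·A⁻¹
  (E) [kg·m⁻¹·s⁻²] · [m²] = kg·m·s⁻²
All reduce to kg·m²·s⁻²·A⁻¹ except (E), which is kg·m·s⁻².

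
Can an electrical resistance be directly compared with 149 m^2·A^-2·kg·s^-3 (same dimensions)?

Work out the base dimensions of each:
  an electrical resistance:  [electrical resistance] = kg·m²·s⁻³·A⁻²
  149 m^2·A^-2·kg·s^-3:  kg·m²·s⁻³·A⁻²
Both are kg·m²·s⁻³·A⁻², so they have the same dimensions and can be added.

Yes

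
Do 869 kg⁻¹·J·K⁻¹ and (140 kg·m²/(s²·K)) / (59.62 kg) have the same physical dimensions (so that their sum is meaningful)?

Yes

Expand each in SI base units:
  869 kg⁻¹·J·K⁻¹:  J·kg⁻¹·K⁻¹ = N·m·kg⁻¹·K⁻¹ = m²·s⁻²·K⁻¹
  (140 kg·m²/(s²·K)) / (59.62 kg):  [kg·m²·s⁻²·K⁻¹] / [kg] = m²·s⁻²·K⁻¹
Both are m²·s⁻²·K⁻¹, so they have the same dimensions and can be added.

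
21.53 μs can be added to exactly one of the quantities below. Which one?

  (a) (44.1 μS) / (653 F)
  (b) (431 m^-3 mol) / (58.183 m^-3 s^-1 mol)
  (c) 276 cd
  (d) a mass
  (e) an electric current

Reference: s.
Each option:
  (a) [kg⁻¹·m⁻²·s³·A²] / [kg⁻¹·m⁻²·s⁴·A²] = s⁻¹
  (b) [m⁻³·mol] / [m⁻³·s⁻¹·mol] = s  ← same
  (c) cd
  (d) [mass] = kg
  (e) [electric current] = A
Only (b) matches s.

(b)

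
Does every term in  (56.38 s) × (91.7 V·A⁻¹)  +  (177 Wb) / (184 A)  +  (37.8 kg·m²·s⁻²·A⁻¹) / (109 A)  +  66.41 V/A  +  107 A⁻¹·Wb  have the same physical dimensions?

No

Work out the base dimensions of each:
  (56.38 s) × (91.7 V·A⁻¹):  [s] · [kg·m²·s⁻³·A⁻²] = kg·m²·s⁻²·A⁻²
  (177 Wb) / (184 A):  [kg·m²·s⁻²·A⁻¹] / [A] = kg·m²·s⁻²·A⁻²
  (37.8 kg·m²·s⁻²·A⁻¹) / (109 A):  [kg·m²·s⁻²·A⁻¹] / [A] = kg·m²·s⁻²·A⁻²
  66.41 V/A:  V·A⁻¹ = J·C⁻¹·A⁻¹ = kg·m²·s⁻³·A⁻²
  107 A⁻¹·Wb:  Wb·A⁻¹ = V·s·A⁻¹ = kg·m²·s⁻²·A⁻²
The terms do not share a single dimension (kg·m²·s⁻²·A⁻² vs kg·m²·s⁻³·A⁻²).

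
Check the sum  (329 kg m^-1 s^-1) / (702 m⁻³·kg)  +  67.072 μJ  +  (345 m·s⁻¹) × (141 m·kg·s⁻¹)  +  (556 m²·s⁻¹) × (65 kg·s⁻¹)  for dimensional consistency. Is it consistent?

No

Work out the base dimensions of each:
  (329 kg m^-1 s^-1) / (702 m⁻³·kg):  [kg·m⁻¹·s⁻¹] / [kg·m⁻³] = m²·s⁻¹
  67.072 μJ:  J = N·m = kg·m²·s⁻²
  (345 m·s⁻¹) × (141 m·kg·s⁻¹):  [m·s⁻¹] · [kg·m·s⁻¹] = kg·m²·s⁻²
  (556 m²·s⁻¹) × (65 kg·s⁻¹):  [m²·s⁻¹] · [kg·s⁻¹] = kg·m²·s⁻²
The terms do not share a single dimension (kg·m²·s⁻² vs m²·s⁻¹).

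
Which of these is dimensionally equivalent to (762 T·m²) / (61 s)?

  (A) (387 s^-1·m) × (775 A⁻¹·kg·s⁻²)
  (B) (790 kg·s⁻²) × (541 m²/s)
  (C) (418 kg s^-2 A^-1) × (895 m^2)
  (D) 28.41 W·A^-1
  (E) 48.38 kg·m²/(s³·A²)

Reference: [kg·m²·s⁻²·A⁻¹] / [s] = kg·m²·s⁻³·A⁻¹.
Each option:
  (A) [m·s⁻¹] · [kg·s⁻²·A⁻¹] = kg·m·s⁻³·A⁻¹
  (B) [kg·s⁻²] · [m²·s⁻¹] = kg·m²·s⁻³
  (C) [kg·s⁻²·A⁻¹] · [m²] = kg·m²·s⁻²·A⁻¹
  (D) W·A⁻¹ = J·s⁻¹·A⁻¹ = kg·m²·s⁻³·A⁻¹  ← same
  (E) kg·m²·s⁻³·A⁻²
Only (D) matches kg·m²·s⁻³·A⁻¹.

(D)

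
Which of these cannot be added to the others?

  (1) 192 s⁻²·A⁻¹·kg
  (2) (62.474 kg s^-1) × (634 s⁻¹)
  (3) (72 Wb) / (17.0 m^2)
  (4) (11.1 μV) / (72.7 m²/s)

Work out the base dimensions of each:
  (1) kg·s⁻²·A⁻¹
  (2) [kg·s⁻¹] · [s⁻¹] = kg·s⁻²
  (3) [kg·m²·s⁻²·A⁻¹] / [m²] = kg·s⁻²·A⁻¹
  (4) [kg·m²·s⁻³·A⁻¹] / [m²·s⁻¹] = kg·s⁻²·A⁻¹
All reduce to kg·s⁻²·A⁻¹ except (2), which is kg·s⁻².

(2)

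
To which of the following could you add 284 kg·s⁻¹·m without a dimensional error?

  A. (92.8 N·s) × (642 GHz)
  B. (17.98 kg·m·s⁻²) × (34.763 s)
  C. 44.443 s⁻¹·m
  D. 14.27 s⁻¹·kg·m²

B.

Reference: kg·m·s⁻¹.
Each option:
  A. [kg·m·s⁻¹] · [s⁻¹] = kg·m·s⁻²
  B. [kg·m·s⁻²] · [s] = kg·m·s⁻¹  ← same
  C. m·s⁻¹
  D. kg·m²·s⁻¹
Only B. matches kg·m·s⁻¹.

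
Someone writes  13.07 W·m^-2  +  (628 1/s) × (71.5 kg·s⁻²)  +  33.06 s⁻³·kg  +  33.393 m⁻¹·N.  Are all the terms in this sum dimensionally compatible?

Work out the base dimensions of each:
  13.07 W·m^-2:  W·m⁻² = J·s⁻¹·m⁻² = kg·s⁻³
  (628 1/s) × (71.5 kg·s⁻²):  [s⁻¹] · [kg·s⁻²] = kg·s⁻³
  33.06 s⁻³·kg:  kg·s⁻³
  33.393 m⁻¹·N:  N·m⁻¹ = kg·m·s⁻²·m⁻¹ = kg·s⁻²
The terms do not share a single dimension (kg·s⁻² vs kg·s⁻³).

No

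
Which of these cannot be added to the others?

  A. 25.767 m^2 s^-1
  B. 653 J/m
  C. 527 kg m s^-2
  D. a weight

A.

Work out the base dimensions of each:
  A. m²·s⁻¹
  B. J·m⁻¹ = N·m·m⁻¹ = kg·m·s⁻²
  C. kg·m·s⁻²
  D. [weight] = kg·m·s⁻²
All reduce to kg·m·s⁻² except A., which is m²·s⁻¹.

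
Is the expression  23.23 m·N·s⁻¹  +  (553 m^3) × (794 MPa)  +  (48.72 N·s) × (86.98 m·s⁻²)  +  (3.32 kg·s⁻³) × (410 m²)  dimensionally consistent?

Dimensions:
  23.23 m·N·s⁻¹:  N·m·s⁻¹ = kg·m·s⁻²·m·s⁻¹ = kg·m²·s⁻³
  (553 m^3) × (794 MPa):  [m³] · [kg·m⁻¹·s⁻²] = kg·m²·s⁻²
  (48.72 N·s) × (86.98 m·s⁻²):  [kg·m·s⁻¹] · [m·s⁻²] = kg·m²·s⁻³
  (3.32 kg·s⁻³) × (410 m²):  [kg·s⁻³] · [m²] = kg·m²·s⁻³
The terms do not share a single dimension (kg·m²·s⁻² vs kg·m²·s⁻³).

No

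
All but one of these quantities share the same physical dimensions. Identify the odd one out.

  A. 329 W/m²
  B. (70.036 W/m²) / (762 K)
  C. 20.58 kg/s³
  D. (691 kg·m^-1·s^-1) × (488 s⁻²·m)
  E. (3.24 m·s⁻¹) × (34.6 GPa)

Work out the base dimensions of each:
  A. W·m⁻² = J·s⁻¹·m⁻² = kg·s⁻³
  B. [kg·s⁻³] / [K] = kg·s⁻³·K⁻¹
  C. kg·s⁻³
  D. [kg·m⁻¹·s⁻¹] · [m·s⁻²] = kg·s⁻³
  E. [m·s⁻¹] · [kg·m⁻¹·s⁻²] = kg·s⁻³
All reduce to kg·s⁻³ except B., which is kg·s⁻³·K⁻¹.

B.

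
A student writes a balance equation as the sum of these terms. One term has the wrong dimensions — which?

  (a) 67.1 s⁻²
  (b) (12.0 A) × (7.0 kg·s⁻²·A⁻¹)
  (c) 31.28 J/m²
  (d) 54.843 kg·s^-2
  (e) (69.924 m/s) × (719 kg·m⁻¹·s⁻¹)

Reduce each to base SI dimensions:
  (a) s⁻²
  (b) [A] · [kg·s⁻²·A⁻¹] = kg·s⁻²
  (c) J·m⁻² = N·m·m⁻² = kg·s⁻²
  (d) kg·s⁻²
  (e) [m·s⁻¹] · [kg·m⁻¹·s⁻¹] = kg·s⁻²
All reduce to kg·s⁻² except (a), which is s⁻².

(a)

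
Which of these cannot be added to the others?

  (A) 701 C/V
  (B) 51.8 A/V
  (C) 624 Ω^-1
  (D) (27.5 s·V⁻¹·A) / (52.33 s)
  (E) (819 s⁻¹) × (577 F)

(A)

Expand each in SI base units:
  (A) C·V⁻¹ = s·A·(J·C⁻¹)⁻¹ = kg⁻¹·m⁻²·s⁴·A²
  (B) A·V⁻¹ = A·(J·C⁻¹)⁻¹ = kg⁻¹·m⁻²·s³·A²
  (C) Ω⁻¹ = (V·A⁻¹)⁻¹ = kg⁻¹·m⁻²·s³·A²
  (D) [kg⁻¹·m⁻²·s⁴·A²] / [s] = kg⁻¹·m⁻²·s³·A²
  (E) [s⁻¹] · [kg⁻¹·m⁻²·s⁴·A²] = kg⁻¹·m⁻²·s³·A²
All reduce to kg⁻¹·m⁻²·s³·A² except (A), which is kg⁻¹·m⁻²·s⁴·A².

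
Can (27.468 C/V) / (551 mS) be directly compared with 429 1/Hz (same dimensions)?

Yes

Reduce each to base SI dimensions:
  (27.468 C/V) / (551 mS):  [kg⁻¹·m⁻²·s⁴·A²] / [kg⁻¹·m⁻²·s³·A²] = s
  429 1/Hz:  Hz⁻¹ = (s⁻¹)⁻¹ = s
Both are s, so they have the same dimensions and can be added.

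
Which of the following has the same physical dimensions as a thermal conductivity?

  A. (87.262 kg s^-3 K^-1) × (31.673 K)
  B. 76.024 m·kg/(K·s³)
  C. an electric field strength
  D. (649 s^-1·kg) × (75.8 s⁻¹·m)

B.

Reference: [thermal conductivity] = kg·m·s⁻³·K⁻¹.
Each option:
  A. [kg·s⁻³·K⁻¹] · [K] = kg·s⁻³
  B. kg·m·s⁻³·K⁻¹  ← same
  C. [electric field strength] = kg·m·s⁻³·A⁻¹
  D. [kg·s⁻¹] · [m·s⁻¹] = kg·m·s⁻²
Only B. matches kg·m·s⁻³·K⁻¹.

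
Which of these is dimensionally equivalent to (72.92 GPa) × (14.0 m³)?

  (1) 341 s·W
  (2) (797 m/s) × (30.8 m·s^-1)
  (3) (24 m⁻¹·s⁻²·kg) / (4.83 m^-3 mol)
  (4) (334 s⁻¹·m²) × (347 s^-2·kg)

(1)

Reference: [kg·m⁻¹·s⁻²] · [m³] = kg·m²·s⁻².
Each option:
  (1) W·s = J·s⁻¹·s = kg·m²·s⁻²  ← same
  (2) [m·s⁻¹] · [m·s⁻¹] = m²·s⁻²
  (3) [kg·m⁻¹·s⁻²] / [m⁻³·mol] = kg·m²·s⁻²·mol⁻¹
  (4) [m²·s⁻¹] · [kg·s⁻²] = kg·m²·s⁻³
Only (1) matches kg·m²·s⁻².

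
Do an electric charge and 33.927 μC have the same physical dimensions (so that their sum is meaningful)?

Expand each in SI base units:
  an electric charge:  [electric charge] = s·A
  33.927 μC:  C = s·A
Both are s·A, so they have the same dimensions and can be added.

Yes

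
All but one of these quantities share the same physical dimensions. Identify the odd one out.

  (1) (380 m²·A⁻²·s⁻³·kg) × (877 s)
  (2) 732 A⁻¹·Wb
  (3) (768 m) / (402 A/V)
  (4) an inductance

Expand each in SI base units:
  (1) [kg·m²·s⁻³·A⁻²] · [s] = kg·m²·s⁻²·A⁻²
  (2) Wb·A⁻¹ = V·s·A⁻¹ = kg·m²·s⁻²·A⁻²
  (3) [m] / [kg⁻¹·m⁻²·s³·A²] = kg·m³·s⁻³·A⁻²
  (4) [inductance] = kg·m²·s⁻²·A⁻²
All reduce to kg·m²·s⁻²·A⁻² except (3), which is kg·m³·s⁻³·A⁻².

(3)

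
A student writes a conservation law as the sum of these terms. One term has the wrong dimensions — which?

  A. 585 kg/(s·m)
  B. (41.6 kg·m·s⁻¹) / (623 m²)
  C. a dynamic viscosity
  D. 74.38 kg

D.

Dimensions:
  A. kg·m⁻¹·s⁻¹
  B. [kg·m·s⁻¹] / [m²] = kg·m⁻¹·s⁻¹
  C. [dynamic viscosity] = kg·m⁻¹·s⁻¹
  D. kg
All reduce to kg·m⁻¹·s⁻¹ except D., which is kg.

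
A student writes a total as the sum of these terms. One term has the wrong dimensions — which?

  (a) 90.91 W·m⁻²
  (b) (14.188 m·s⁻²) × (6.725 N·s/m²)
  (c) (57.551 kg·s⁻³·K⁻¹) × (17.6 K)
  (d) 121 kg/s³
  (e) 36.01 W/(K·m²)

(e)

In SI base units:
  (a) W·m⁻² = J·s⁻¹·m⁻² = kg·s⁻³
  (b) [m·s⁻²] · [kg·m⁻¹·s⁻¹] = kg·s⁻³
  (c) [kg·s⁻³·K⁻¹] · [K] = kg·s⁻³
  (d) kg·s⁻³
  (e) W·m⁻²·K⁻¹ = J·s⁻¹·m⁻²·K⁻¹ = kg·s⁻³·K⁻¹
All reduce to kg·s⁻³ except (e), which is kg·s⁻³·K⁻¹.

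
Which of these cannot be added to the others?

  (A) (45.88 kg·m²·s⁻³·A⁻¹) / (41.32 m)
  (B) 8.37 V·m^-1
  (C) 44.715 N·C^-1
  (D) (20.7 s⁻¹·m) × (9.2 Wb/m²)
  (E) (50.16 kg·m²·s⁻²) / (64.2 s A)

Work out the base dimensions of each:
  (A) [kg·m²·s⁻³·A⁻¹] / [m] = kg·m·s⁻³·A⁻¹
  (B) V·m⁻¹ = J·C⁻¹·m⁻¹ = kg·m·s⁻³·A⁻¹
  (C) N·C⁻¹ = kg·m·s⁻²·(s·A)⁻¹ = kg·m·s⁻³·A⁻¹
  (D) [m·s⁻¹] · [kg·s⁻²·A⁻¹] = kg·m·s⁻³·A⁻¹
  (E) [kg·m²·s⁻²] / [s·A] = kg·m²·s⁻³·A⁻¹
All reduce to kg·m·s⁻³·A⁻¹ except (E), which is kg·m²·s⁻³·A⁻¹.

(E)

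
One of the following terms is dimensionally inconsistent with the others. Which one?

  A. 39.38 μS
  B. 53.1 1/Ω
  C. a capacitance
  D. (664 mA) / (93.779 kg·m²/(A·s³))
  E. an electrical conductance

C.

Work out the base dimensions of each:
  A. S = Ω⁻¹ = kg⁻¹·m⁻²·s³·A²
  B. Ω⁻¹ = (V·A⁻¹)⁻¹ = kg⁻¹·m⁻²·s³·A²
  C. [capacitance] = kg⁻¹·m⁻²·s⁴·A²
  D. [A] / [kg·m²·s⁻³·A⁻¹] = kg⁻¹·m⁻²·s³·A²
  E. [electrical conductance] = kg⁻¹·m⁻²·s³·A²
All reduce to kg⁻¹·m⁻²·s³·A² except C., which is kg⁻¹·m⁻²·s⁴·A².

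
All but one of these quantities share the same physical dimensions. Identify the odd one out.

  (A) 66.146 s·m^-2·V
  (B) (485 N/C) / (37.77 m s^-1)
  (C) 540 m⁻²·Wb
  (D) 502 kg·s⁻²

(D)

In SI base units:
  (A) V·s·m⁻² = J·C⁻¹·s·m⁻² = kg·s⁻²·A⁻¹
  (B) [kg·m·s⁻³·A⁻¹] / [m·s⁻¹] = kg·s⁻²·A⁻¹
  (C) Wb·m⁻² = V·s·m⁻² = kg·s⁻²·A⁻¹
  (D) kg·s⁻²
All reduce to kg·s⁻²·A⁻¹ except (D), which is kg·s⁻².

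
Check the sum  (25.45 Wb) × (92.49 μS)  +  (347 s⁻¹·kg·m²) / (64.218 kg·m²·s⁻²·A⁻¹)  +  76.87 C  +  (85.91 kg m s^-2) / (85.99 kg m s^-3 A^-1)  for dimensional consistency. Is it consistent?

Yes

Dimensions:
  (25.45 Wb) × (92.49 μS):  [kg·m²·s⁻²·A⁻¹] · [kg⁻¹·m⁻²·s³·A²] = s·A
  (347 s⁻¹·kg·m²) / (64.218 kg·m²·s⁻²·A⁻¹):  [kg·m²·s⁻¹] / [kg·m²·s⁻²·A⁻¹] = s·A
  76.87 C:  C = s·A
  (85.91 kg m s^-2) / (85.99 kg m s^-3 A^-1):  [kg·m·s⁻²] / [kg·m·s⁻³·A⁻¹] = s·A
Every term reduces to s·A.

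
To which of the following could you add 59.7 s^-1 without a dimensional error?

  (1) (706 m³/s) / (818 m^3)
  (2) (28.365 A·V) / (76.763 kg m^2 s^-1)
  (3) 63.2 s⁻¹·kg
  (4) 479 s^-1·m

Reference: s⁻¹.
Each option:
  (1) [m³·s⁻¹] / [m³] = s⁻¹  ← same
  (2) [kg·m²·s⁻³] / [kg·m²·s⁻¹] = s⁻²
  (3) kg·s⁻¹
  (4) m·s⁻¹
Only (1) matches s⁻¹.

(1)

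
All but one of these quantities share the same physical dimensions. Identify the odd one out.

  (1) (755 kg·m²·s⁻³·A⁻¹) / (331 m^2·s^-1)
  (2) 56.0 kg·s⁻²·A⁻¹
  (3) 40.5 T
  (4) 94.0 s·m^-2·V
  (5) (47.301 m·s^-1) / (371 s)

Dimensions:
  (1) [kg·m²·s⁻³·A⁻¹] / [m²·s⁻¹] = kg·s⁻²·A⁻¹
  (2) kg·s⁻²·A⁻¹
  (3) T = Wb·m⁻² = kg·s⁻²·A⁻¹
  (4) V·s·m⁻² = J·C⁻¹·s·m⁻² = kg·s⁻²·A⁻¹
  (5) [m·s⁻¹] / [s] = m·s⁻²
All reduce to kg·s⁻²·A⁻¹ except (5), which is m·s⁻².

(5)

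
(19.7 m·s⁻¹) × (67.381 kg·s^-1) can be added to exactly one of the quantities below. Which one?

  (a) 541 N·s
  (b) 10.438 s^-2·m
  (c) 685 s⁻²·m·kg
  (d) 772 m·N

Reference: [m·s⁻¹] · [kg·s⁻¹] = kg·m·s⁻².
Each option:
  (a) N·s = kg·m·s⁻²·s = kg·m·s⁻¹
  (b) m·s⁻²
  (c) kg·m·s⁻²  ← same
  (d) N·m = kg·m·s⁻²·m = kg·m²·s⁻²
Only (c) matches kg·m·s⁻².

(c)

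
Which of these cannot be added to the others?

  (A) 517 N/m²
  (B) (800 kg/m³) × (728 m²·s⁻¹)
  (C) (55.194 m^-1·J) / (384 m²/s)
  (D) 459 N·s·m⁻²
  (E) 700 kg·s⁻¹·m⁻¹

In SI base units:
  (A) N·m⁻² = kg·m·s⁻²·m⁻² = kg·m⁻¹·s⁻²
  (B) [kg·m⁻³] · [m²·s⁻¹] = kg·m⁻¹·s⁻¹
  (C) [kg·m·s⁻²] / [m²·s⁻¹] = kg·m⁻¹·s⁻¹
  (D) N·s·m⁻² = kg·m·s⁻²·s·m⁻² = kg·m⁻¹·s⁻¹
  (E) kg·m⁻¹·s⁻¹
All reduce to kg·m⁻¹·s⁻¹ except (A), which is kg·m⁻¹·s⁻².

(A)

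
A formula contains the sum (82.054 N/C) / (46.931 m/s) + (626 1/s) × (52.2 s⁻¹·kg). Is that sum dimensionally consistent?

No

Work out the base dimensions of each:
  (82.054 N/C) / (46.931 m/s):  [kg·m·s⁻³·A⁻¹] / [m·s⁻¹] = kg·s⁻²·A⁻¹
  (626 1/s) × (52.2 s⁻¹·kg):  [s⁻¹] · [kg·s⁻¹] = kg·s⁻²
kg·s⁻²·A⁻¹ ≠ kg·s⁻², so they cannot be added.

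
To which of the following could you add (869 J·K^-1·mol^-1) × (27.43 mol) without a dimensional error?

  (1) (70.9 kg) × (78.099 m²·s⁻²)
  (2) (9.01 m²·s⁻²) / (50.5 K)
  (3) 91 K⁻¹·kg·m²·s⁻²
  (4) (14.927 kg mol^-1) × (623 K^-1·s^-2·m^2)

Reference: [kg·m²·s⁻²·K⁻¹·mol⁻¹] · [mol] = kg·m²·s⁻²·K⁻¹.
Each option:
  (1) [kg] · [m²·s⁻²] = kg·m²·s⁻²
  (2) [m²·s⁻²] / [K] = m²·s⁻²·K⁻¹
  (3) kg·m²·s⁻²·K⁻¹  ← same
  (4) [kg·mol⁻¹] · [m²·s⁻²·K⁻¹] = kg·m²·s⁻²·K⁻¹·mol⁻¹
Only (3) matches kg·m²·s⁻²·K⁻¹.

(3)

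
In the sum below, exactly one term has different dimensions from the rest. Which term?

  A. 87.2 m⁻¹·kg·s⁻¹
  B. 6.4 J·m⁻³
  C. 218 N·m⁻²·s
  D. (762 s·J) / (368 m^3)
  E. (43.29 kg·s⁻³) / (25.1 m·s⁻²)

B.

Expand each in SI base units:
  A. kg·m⁻¹·s⁻¹
  B. J·m⁻³ = N·m·m⁻³ = kg·m⁻¹·s⁻²
  C. N·s·m⁻² = kg·m·s⁻²·s·m⁻² = kg·m⁻¹·s⁻¹
  D. [kg·m²·s⁻¹] / [m³] = kg·m⁻¹·s⁻¹
  E. [kg·s⁻³] / [m·s⁻²] = kg·m⁻¹·s⁻¹
All reduce to kg·m⁻¹·s⁻¹ except B., which is kg·m⁻¹·s⁻².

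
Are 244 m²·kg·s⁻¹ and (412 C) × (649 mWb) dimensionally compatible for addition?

Work out the base dimensions of each:
  244 m²·kg·s⁻¹:  kg·m²·s⁻¹
  (412 C) × (649 mWb):  [s·A] · [kg·m²·s⁻²·A⁻¹] = kg·m²·s⁻¹
Both are kg·m²·s⁻¹, so they have the same dimensions and can be added.

Yes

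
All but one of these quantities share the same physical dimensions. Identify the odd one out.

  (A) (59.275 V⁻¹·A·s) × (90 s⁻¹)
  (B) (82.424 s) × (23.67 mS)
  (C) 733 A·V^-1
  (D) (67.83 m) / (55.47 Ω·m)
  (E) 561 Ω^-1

(B)

Work out the base dimensions of each:
  (A) [kg⁻¹·m⁻²·s⁴·A²] · [s⁻¹] = kg⁻¹·m⁻²·s³·A²
  (B) [s] · [kg⁻¹·m⁻²·s³·A²] = kg⁻¹·m⁻²·s⁴·A²
  (C) A·V⁻¹ = A·(J·C⁻¹)⁻¹ = kg⁻¹·m⁻²·s³·A²
  (D) [m] / [kg·m³·s⁻³·A⁻²] = kg⁻¹·m⁻²·s³·A²
  (E) Ω⁻¹ = (V·A⁻¹)⁻¹ = kg⁻¹·m⁻²·s³·A²
All reduce to kg⁻¹·m⁻²·s³·A² except (B), which is kg⁻¹·m⁻²·s⁴·A².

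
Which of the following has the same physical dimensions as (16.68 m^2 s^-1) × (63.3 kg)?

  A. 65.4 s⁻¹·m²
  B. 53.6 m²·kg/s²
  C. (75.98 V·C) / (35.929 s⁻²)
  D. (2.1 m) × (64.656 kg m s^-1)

D.

Reference: [m²·s⁻¹] · [kg] = kg·m²·s⁻¹.
Each option:
  A. m²·s⁻¹
  B. kg·m²·s⁻²
  C. [kg·m²·s⁻²] / [s⁻²] = kg·m²
  D. [m] · [kg·m·s⁻¹] = kg·m²·s⁻¹  ← same
Only D. matches kg·m²·s⁻¹.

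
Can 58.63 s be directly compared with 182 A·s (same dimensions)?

No

Reduce each to base SI dimensions:
  58.63 s:  s
  182 A·s:  A·s = s·A
s ≠ s·A, so they cannot be added.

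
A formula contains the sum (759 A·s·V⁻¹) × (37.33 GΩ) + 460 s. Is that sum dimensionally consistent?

Yes

In SI base units:
  (759 A·s·V⁻¹) × (37.33 GΩ):  [kg⁻¹·m⁻²·s⁴·A²] · [kg·m²·s⁻³·A⁻²] = s
  460 s:  s
Both are s, so they have the same dimensions and can be added.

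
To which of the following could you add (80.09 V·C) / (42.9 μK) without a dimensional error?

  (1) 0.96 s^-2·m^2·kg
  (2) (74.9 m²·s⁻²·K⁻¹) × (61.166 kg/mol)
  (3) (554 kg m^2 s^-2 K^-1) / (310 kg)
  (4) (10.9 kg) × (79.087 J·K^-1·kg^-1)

Reference: [kg·m²·s⁻²] / [K] = kg·m²·s⁻²·K⁻¹.
Each option:
  (1) kg·m²·s⁻²
  (2) [m²·s⁻²·K⁻¹] · [kg·mol⁻¹] = kg·m²·s⁻²·K⁻¹·mol⁻¹
  (3) [kg·m²·s⁻²·K⁻¹] / [kg] = m²·s⁻²·K⁻¹
  (4) [kg] · [m²·s⁻²·K⁻¹] = kg·m²·s⁻²·K⁻¹  ← same
Only (4) matches kg·m²·s⁻²·K⁻¹.

(4)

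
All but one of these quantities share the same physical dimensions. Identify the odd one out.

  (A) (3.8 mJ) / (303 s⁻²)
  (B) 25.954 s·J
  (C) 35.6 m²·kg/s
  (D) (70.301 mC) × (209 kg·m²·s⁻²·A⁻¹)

Work out the base dimensions of each:
  (A) [kg·m²·s⁻²] / [s⁻²] = kg·m²
  (B) J·s = N·m·s = kg·m²·s⁻¹
  (C) kg·m²·s⁻¹
  (D) [s·A] · [kg·m²·s⁻²·A⁻¹] = kg·m²·s⁻¹
All reduce to kg·m²·s⁻¹ except (A), which is kg·m².

(A)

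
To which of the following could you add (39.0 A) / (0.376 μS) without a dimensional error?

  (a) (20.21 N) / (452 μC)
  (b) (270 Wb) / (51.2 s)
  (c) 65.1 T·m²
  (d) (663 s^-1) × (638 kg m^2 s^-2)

(b)

Reference: [A] / [kg⁻¹·m⁻²·s³·A²] = kg·m²·s⁻³·A⁻¹.
Each option:
  (a) [kg·m·s⁻²] / [s·A] = kg·m·s⁻³·A⁻¹
  (b) [kg·m²·s⁻²·A⁻¹] / [s] = kg·m²·s⁻³·A⁻¹  ← same
  (c) T·m² = Wb·m⁻²·m² = kg·m²·s⁻²·A⁻¹
  (d) [s⁻¹] · [kg·m²·s⁻²] = kg·m²·s⁻³
Only (b) matches kg·m²·s⁻³·A⁻¹.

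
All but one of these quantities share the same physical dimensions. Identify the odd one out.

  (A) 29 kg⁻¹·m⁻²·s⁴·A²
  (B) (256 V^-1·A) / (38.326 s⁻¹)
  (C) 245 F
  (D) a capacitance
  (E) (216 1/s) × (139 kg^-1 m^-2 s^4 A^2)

(E)

Work out the base dimensions of each:
  (A) kg⁻¹·m⁻²·s⁴·A²
  (B) [kg⁻¹·m⁻²·s³·A²] / [s⁻¹] = kg⁻¹·m⁻²·s⁴·A²
  (C) F = C·V⁻¹ = kg⁻¹·m⁻²·s⁴·A²
  (D) [capacitance] = kg⁻¹·m⁻²·s⁴·A²
  (E) [s⁻¹] · [kg⁻¹·m⁻²·s⁴·A²] = kg⁻¹·m⁻²·s³·A²
All reduce to kg⁻¹·m⁻²·s⁴·A² except (E), which is kg⁻¹·m⁻²·s³·A².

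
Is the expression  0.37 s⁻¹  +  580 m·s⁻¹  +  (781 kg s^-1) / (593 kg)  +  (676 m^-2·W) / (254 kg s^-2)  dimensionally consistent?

No

Work out the base dimensions of each:
  0.37 s⁻¹:  s⁻¹
  580 m·s⁻¹:  m·s⁻¹
  (781 kg s^-1) / (593 kg):  [kg·s⁻¹] / [kg] = s⁻¹
  (676 m^-2·W) / (254 kg s^-2):  [kg·s⁻³] / [kg·s⁻²] = s⁻¹
The terms do not share a single dimension (m·s⁻¹ vs s⁻¹).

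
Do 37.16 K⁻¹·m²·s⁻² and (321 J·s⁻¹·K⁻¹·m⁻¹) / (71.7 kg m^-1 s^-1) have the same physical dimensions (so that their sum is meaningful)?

Work out the base dimensions of each:
  37.16 K⁻¹·m²·s⁻²:  m²·s⁻²·K⁻¹
  (321 J·s⁻¹·K⁻¹·m⁻¹) / (71.7 kg m^-1 s^-1):  [kg·m·s⁻³·K⁻¹] / [kg·m⁻¹·s⁻¹] = m²·s⁻²·K⁻¹
Both are m²·s⁻²·K⁻¹, so they have the same dimensions and can be added.

Yes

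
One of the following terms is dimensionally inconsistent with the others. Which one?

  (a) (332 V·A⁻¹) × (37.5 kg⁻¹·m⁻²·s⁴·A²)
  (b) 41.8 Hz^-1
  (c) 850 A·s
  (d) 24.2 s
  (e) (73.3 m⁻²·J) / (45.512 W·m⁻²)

(c)

In SI base units:
  (a) [kg·m²·s⁻³·A⁻²] · [kg⁻¹·m⁻²·s⁴·A²] = s
  (b) Hz⁻¹ = (s⁻¹)⁻¹ = s
  (c) A·s = s·A
  (d) s
  (e) [kg·s⁻²] / [kg·s⁻³] = s
All reduce to s except (c), which is s·A.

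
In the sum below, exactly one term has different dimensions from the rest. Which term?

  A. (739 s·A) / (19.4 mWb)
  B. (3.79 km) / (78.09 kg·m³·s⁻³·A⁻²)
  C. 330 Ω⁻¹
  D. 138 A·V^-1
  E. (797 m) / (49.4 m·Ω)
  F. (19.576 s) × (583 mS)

Reduce each to base SI dimensions:
  A. [s·A] / [kg·m²·s⁻²·A⁻¹] = kg⁻¹·m⁻²·s³·A²
  B. [m] / [kg·m³·s⁻³·A⁻²] = kg⁻¹·m⁻²·s³·A²
  C. Ω⁻¹ = (V·A⁻¹)⁻¹ = kg⁻¹·m⁻²·s³·A²
  D. A·V⁻¹ = A·(J·C⁻¹)⁻¹ = kg⁻¹·m⁻²·s³·A²
  E. [m] / [kg·m³·s⁻³·A⁻²] = kg⁻¹·m⁻²·s³·A²
  F. [s] · [kg⁻¹·m⁻²·s³·A²] = kg⁻¹·m⁻²·s⁴·A²
All reduce to kg⁻¹·m⁻²·s³·A² except F., which is kg⁻¹·m⁻²·s⁴·A².

F.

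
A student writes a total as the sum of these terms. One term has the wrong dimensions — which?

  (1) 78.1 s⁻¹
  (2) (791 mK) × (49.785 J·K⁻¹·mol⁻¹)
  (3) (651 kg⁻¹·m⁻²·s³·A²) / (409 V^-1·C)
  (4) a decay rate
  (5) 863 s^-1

Work out the base dimensions of each:
  (1) s⁻¹
  (2) [K] · [kg·m²·s⁻²·K⁻¹·mol⁻¹] = kg·m²·s⁻²·mol⁻¹
  (3) [kg⁻¹·m⁻²·s³·A²] / [kg⁻¹·m⁻²·s⁴·A²] = s⁻¹
  (4) [decay rate] = s⁻¹
  (5) s⁻¹
All reduce to s⁻¹ except (2), which is kg·m²·s⁻²·mol⁻¹.

(2)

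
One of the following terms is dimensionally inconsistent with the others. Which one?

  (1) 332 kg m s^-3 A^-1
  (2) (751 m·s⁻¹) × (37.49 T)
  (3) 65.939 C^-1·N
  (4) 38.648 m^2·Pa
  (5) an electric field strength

(4)

Dimensions:
  (1) kg·m·s⁻³·A⁻¹
  (2) [m·s⁻¹] · [kg·s⁻²·A⁻¹] = kg·m·s⁻³·A⁻¹
  (3) N·C⁻¹ = kg·m·s⁻²·(s·A)⁻¹ = kg·m·s⁻³·A⁻¹
  (4) Pa·m² = N·m⁻²·m² = kg·m·s⁻²
  (5) [electric field strength] = kg·m·s⁻³·A⁻¹
All reduce to kg·m·s⁻³·A⁻¹ except (4), which is kg·m·s⁻².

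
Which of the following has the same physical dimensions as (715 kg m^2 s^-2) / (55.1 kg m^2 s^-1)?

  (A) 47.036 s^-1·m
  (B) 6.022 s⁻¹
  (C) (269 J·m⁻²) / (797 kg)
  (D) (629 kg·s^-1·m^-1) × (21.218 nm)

Reference: [kg·m²·s⁻²] / [kg·m²·s⁻¹] = s⁻¹.
Each option:
  (A) m·s⁻¹
  (B) s⁻¹  ← same
  (C) [kg·s⁻²] / [kg] = s⁻²
  (D) [kg·m⁻¹·s⁻¹] · [m] = kg·s⁻¹
Only (B) matches s⁻¹.

(B)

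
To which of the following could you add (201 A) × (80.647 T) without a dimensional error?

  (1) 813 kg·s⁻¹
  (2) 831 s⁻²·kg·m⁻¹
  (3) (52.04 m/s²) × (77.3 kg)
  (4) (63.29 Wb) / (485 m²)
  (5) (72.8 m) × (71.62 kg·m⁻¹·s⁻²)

(5)

Reference: [A] · [kg·s⁻²·A⁻¹] = kg·s⁻².
Each option:
  (1) kg·s⁻¹
  (2) kg·m⁻¹·s⁻²
  (3) [m·s⁻²] · [kg] = kg·m·s⁻²
  (4) [kg·m²·s⁻²·A⁻¹] / [m²] = kg·s⁻²·A⁻¹
  (5) [m] · [kg·m⁻¹·s⁻²] = kg·s⁻²  ← same
Only (5) matches kg·s⁻².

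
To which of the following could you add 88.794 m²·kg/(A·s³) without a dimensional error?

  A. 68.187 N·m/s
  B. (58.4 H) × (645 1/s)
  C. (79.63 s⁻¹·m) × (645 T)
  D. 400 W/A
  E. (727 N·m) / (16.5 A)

D.

Reference: kg·m²·s⁻³·A⁻¹.
Each option:
  A. N·m·s⁻¹ = kg·m·s⁻²·m·s⁻¹ = kg·m²·s⁻³
  B. [kg·m²·s⁻²·A⁻²] · [s⁻¹] = kg·m²·s⁻³·A⁻²
  C. [m·s⁻¹] · [kg·s⁻²·A⁻¹] = kg·m·s⁻³·A⁻¹
  D. W·A⁻¹ = J·s⁻¹·A⁻¹ = kg·m²·s⁻³·A⁻¹  ← same
  E. [kg·m²·s⁻²] / [A] = kg·m²·s⁻²·A⁻¹
Only D. matches kg·m²·s⁻³·A⁻¹.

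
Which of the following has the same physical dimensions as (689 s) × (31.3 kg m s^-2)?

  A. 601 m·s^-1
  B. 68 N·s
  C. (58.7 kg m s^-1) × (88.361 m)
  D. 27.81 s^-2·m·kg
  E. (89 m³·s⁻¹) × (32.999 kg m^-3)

B.

Reference: [s] · [kg·m·s⁻²] = kg·m·s⁻¹.
Each option:
  A. m·s⁻¹
  B. N·s = kg·m·s⁻²·s = kg·m·s⁻¹  ← same
  C. [kg·m·s⁻¹] · [m] = kg·m²·s⁻¹
  D. kg·m·s⁻²
  E. [m³·s⁻¹] · [kg·m⁻³] = kg·s⁻¹
Only B. matches kg·m·s⁻¹.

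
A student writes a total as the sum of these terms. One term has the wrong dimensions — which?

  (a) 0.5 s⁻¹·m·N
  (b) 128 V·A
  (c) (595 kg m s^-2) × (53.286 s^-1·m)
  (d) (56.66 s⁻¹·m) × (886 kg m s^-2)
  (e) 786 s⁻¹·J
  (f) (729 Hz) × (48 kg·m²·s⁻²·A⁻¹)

Dimensions:
  (a) N·m·s⁻¹ = kg·m·s⁻²·m·s⁻¹ = kg·m²·s⁻³
  (b) V·A = J·C⁻¹·A = kg·m²·s⁻³
  (c) [kg·m·s⁻²] · [m·s⁻¹] = kg·m²·s⁻³
  (d) [m·s⁻¹] · [kg·m·s⁻²] = kg·m²·s⁻³
  (e) J·s⁻¹ = N·m·s⁻¹ = kg·m²·s⁻³
  (f) [s⁻¹] · [kg·m²·s⁻²·A⁻¹] = kg·m²·s⁻³·A⁻¹
All reduce to kg·m²·s⁻³ except (f), which is kg·m²·s⁻³·A⁻¹.

(f)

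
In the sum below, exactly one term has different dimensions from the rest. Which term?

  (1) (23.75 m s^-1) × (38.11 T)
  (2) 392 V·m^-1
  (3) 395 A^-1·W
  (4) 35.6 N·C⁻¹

(3)

Work out the base dimensions of each:
  (1) [m·s⁻¹] · [kg·s⁻²·A⁻¹] = kg·m·s⁻³·A⁻¹
  (2) V·m⁻¹ = J·C⁻¹·m⁻¹ = kg·m·s⁻³·A⁻¹
  (3) W·A⁻¹ = J·s⁻¹·A⁻¹ = kg·m²·s⁻³·A⁻¹
  (4) N·C⁻¹ = kg·m·s⁻²·(s·A)⁻¹ = kg·m·s⁻³·A⁻¹
All reduce to kg·m·s⁻³·A⁻¹ except (3), which is kg·m²·s⁻³·A⁻¹.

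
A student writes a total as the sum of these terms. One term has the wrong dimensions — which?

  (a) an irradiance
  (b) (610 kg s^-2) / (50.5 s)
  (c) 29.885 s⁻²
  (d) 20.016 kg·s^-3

Expand each in SI base units:
  (a) [irradiance] = kg·s⁻³
  (b) [kg·s⁻²] / [s] = kg·s⁻³
  (c) s⁻²
  (d) kg·s⁻³
All reduce to kg·s⁻³ except (c), which is s⁻².

(c)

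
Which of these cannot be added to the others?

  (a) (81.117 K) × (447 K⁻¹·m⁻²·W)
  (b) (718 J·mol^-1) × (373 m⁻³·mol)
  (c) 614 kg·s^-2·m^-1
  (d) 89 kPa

(a)

In SI base units:
  (a) [K] · [kg·s⁻³·K⁻¹] = kg·s⁻³
  (b) [kg·m²·s⁻²·mol⁻¹] · [m⁻³·mol] = kg·m⁻¹·s⁻²
  (c) kg·m⁻¹·s⁻²
  (d) Pa = N·m⁻² = kg·m⁻¹·s⁻²
All reduce to kg·m⁻¹·s⁻² except (a), which is kg·s⁻³.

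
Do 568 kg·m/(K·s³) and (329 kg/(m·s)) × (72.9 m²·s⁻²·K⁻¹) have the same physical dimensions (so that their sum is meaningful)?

In SI base units:
  568 kg·m/(K·s³):  kg·m·s⁻³·K⁻¹
  (329 kg/(m·s)) × (72.9 m²·s⁻²·K⁻¹):  [kg·m⁻¹·s⁻¹] · [m²·s⁻²·K⁻¹] = kg·m·s⁻³·K⁻¹
Both are kg·m·s⁻³·K⁻¹, so they have the same dimensions and can be added.

Yes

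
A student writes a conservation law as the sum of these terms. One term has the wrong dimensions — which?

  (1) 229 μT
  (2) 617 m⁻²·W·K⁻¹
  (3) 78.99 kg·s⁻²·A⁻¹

(2)

Work out the base dimensions of each:
  (1) T = Wb·m⁻² = kg·s⁻²·A⁻¹
  (2) W·m⁻²·K⁻¹ = J·s⁻¹·m⁻²·K⁻¹ = kg·s⁻³·K⁻¹
  (3) kg·s⁻²·A⁻¹
All reduce to kg·s⁻²·A⁻¹ except (2), which is kg·s⁻³·K⁻¹.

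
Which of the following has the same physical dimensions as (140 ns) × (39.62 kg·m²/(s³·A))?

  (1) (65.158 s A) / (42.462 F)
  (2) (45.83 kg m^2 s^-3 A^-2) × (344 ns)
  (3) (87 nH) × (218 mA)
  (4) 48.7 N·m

Reference: [s] · [kg·m²·s⁻³·A⁻¹] = kg·m²·s⁻²·A⁻¹.
Each option:
  (1) [s·A] / [kg⁻¹·m⁻²·s⁴·A²] = kg·m²·s⁻³·A⁻¹
  (2) [kg·m²·s⁻³·A⁻²] · [s] = kg·m²·s⁻²·A⁻²
  (3) [kg·m²·s⁻²·A⁻²] · [A] = kg·m²·s⁻²·A⁻¹  ← same
  (4) N·m = kg·m·s⁻²·m = kg·m²·s⁻²
Only (3) matches kg·m²·s⁻²·A⁻¹.

(3)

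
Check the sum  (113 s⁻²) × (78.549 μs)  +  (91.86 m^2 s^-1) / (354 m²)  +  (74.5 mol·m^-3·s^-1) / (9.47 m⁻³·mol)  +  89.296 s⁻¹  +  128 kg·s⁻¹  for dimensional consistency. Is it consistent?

Work out the base dimensions of each:
  (113 s⁻²) × (78.549 μs):  [s⁻²] · [s] = s⁻¹
  (91.86 m^2 s^-1) / (354 m²):  [m²·s⁻¹] / [m²] = s⁻¹
  (74.5 mol·m^-3·s^-1) / (9.47 m⁻³·mol):  [m⁻³·s⁻¹·mol] / [m⁻³·mol] = s⁻¹
  89.296 s⁻¹:  s⁻¹
  128 kg·s⁻¹:  kg·s⁻¹
The terms do not share a single dimension (kg·s⁻¹ vs s⁻¹).

No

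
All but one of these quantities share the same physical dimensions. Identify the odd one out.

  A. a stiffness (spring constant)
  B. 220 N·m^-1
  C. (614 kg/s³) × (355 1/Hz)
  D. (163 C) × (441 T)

D.

Expand each in SI base units:
  A. [stiffness (spring constant)] = kg·s⁻²
  B. N·m⁻¹ = kg·m·s⁻²·m⁻¹ = kg·s⁻²
  C. [kg·s⁻³] · [s] = kg·s⁻²
  D. [s·A] · [kg·s⁻²·A⁻¹] = kg·s⁻¹
All reduce to kg·s⁻² except D., which is kg·s⁻¹.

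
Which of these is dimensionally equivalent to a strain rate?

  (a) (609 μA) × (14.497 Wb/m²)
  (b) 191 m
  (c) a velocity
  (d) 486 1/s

(d)

Reference: [strain rate] = s⁻¹.
Each option:
  (a) [A] · [kg·s⁻²·A⁻¹] = kg·s⁻²
  (b) m
  (c) [velocity] = m·s⁻¹
  (d) s⁻¹  ← same
Only (d) matches s⁻¹.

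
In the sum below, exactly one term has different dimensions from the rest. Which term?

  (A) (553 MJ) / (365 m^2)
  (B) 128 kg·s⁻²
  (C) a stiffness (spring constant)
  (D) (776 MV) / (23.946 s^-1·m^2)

Work out the base dimensions of each:
  (A) [kg·m²·s⁻²] / [m²] = kg·s⁻²
  (B) kg·s⁻²
  (C) [stiffness (spring constant)] = kg·s⁻²
  (D) [kg·m²·s⁻³·A⁻¹] / [m²·s⁻¹] = kg·s⁻²·A⁻¹
All reduce to kg·s⁻² except (D), which is kg·s⁻²·A⁻¹.

(D)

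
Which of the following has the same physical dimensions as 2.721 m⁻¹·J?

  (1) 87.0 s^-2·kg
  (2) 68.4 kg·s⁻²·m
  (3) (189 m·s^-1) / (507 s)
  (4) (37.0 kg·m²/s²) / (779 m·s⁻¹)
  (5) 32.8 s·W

Reference: J·m⁻¹ = N·m·m⁻¹ = kg·m·s⁻².
Each option:
  (1) kg·s⁻²
  (2) kg·m·s⁻²  ← same
  (3) [m·s⁻¹] / [s] = m·s⁻²
  (4) [kg·m²·s⁻²] / [m·s⁻¹] = kg·m·s⁻¹
  (5) W·s = J·s⁻¹·s = kg·m²·s⁻²
Only (2) matches kg·m·s⁻².

(2)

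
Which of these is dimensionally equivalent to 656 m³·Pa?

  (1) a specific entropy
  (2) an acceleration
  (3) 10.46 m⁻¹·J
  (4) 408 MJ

Reference: Pa·m³ = N·m⁻²·m³ = kg·m²·s⁻².
Each option:
  (1) [specific entropy] = m²·s⁻²·K⁻¹
  (2) [acceleration] = m·s⁻²
  (3) J·m⁻¹ = N·m·m⁻¹ = kg·m·s⁻²
  (4) J = N·m = kg·m²·s⁻²  ← same
Only (4) matches kg·m²·s⁻².

(4)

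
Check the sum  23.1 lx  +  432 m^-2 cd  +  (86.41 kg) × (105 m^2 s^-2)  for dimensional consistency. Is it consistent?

Reduce each to base SI dimensions:
  23.1 lx:  lx = lm·m⁻² = m⁻²·cd
  432 m^-2 cd:  m⁻²·cd
  (86.41 kg) × (105 m^2 s^-2):  [kg] · [m²·s⁻²] = kg·m²·s⁻²
The terms do not share a single dimension (kg·m²·s⁻² vs m⁻²·cd).

No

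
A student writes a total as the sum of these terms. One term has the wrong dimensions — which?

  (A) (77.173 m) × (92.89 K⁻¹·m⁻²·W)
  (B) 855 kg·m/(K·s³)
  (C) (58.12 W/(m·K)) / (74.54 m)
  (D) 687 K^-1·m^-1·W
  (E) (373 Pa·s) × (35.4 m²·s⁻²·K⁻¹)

Work out the base dimensions of each:
  (A) [m] · [kg·s⁻³·K⁻¹] = kg·m·s⁻³·K⁻¹
  (B) kg·m·s⁻³·K⁻¹
  (C) [kg·m·s⁻³·K⁻¹] / [m] = kg·s⁻³·K⁻¹
  (D) W·m⁻¹·K⁻¹ = J·s⁻¹·m⁻¹·K⁻¹ = kg·m·s⁻³·K⁻¹
  (E) [kg·m⁻¹·s⁻¹] · [m²·s⁻²·K⁻¹] = kg·m·s⁻³·K⁻¹
All reduce to kg·m·s⁻³·K⁻¹ except (C), which is kg·s⁻³·K⁻¹.

(C)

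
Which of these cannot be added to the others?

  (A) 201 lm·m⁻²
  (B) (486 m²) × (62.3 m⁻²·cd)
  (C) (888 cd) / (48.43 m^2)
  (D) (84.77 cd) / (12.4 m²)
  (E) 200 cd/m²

Reduce each to base SI dimensions:
  (A) lm·m⁻² = cd·m⁻² = m⁻²·cd
  (B) [m²] · [m⁻²·cd] = cd
  (C) [cd] / [m²] = m⁻²·cd
  (D) [cd] / [m²] = m⁻²·cd
  (E) cd·m⁻² = m⁻²·cd
All reduce to m⁻²·cd except (B), which is cd.

(B)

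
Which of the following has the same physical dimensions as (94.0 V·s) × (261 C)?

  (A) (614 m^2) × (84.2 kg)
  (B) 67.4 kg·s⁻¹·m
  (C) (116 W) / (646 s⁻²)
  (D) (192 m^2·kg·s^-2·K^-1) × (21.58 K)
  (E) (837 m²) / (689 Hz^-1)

Reference: [kg·m²·s⁻²·A⁻¹] · [s·A] = kg·m²·s⁻¹.
Each option:
  (A) [m²] · [kg] = kg·m²
  (B) kg·m·s⁻¹
  (C) [kg·m²·s⁻³] / [s⁻²] = kg·m²·s⁻¹  ← same
  (D) [kg·m²·s⁻²·K⁻¹] · [K] = kg·m²·s⁻²
  (E) [m²] / [s] = m²·s⁻¹
Only (C) matches kg·m²·s⁻¹.

(C)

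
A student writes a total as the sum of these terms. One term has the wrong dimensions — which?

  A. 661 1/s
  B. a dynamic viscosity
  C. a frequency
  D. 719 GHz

Expand each in SI base units:
  A. s⁻¹
  B. [dynamic viscosity] = kg·m⁻¹·s⁻¹
  C. [frequency] = s⁻¹
  D. Hz = s⁻¹
All reduce to s⁻¹ except B., which is kg·m⁻¹·s⁻¹.

B.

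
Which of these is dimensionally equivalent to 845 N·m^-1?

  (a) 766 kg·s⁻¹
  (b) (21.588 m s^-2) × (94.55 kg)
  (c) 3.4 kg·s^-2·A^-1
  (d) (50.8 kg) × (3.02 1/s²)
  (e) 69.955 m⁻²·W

Reference: N·m⁻¹ = kg·m·s⁻²·m⁻¹ = kg·s⁻².
Each option:
  (a) kg·s⁻¹
  (b) [m·s⁻²] · [kg] = kg·m·s⁻²
  (c) kg·s⁻²·A⁻¹
  (d) [kg] · [s⁻²] = kg·s⁻²  ← same
  (e) W·m⁻² = J·s⁻¹·m⁻² = kg·s⁻³
Only (d) matches kg·s⁻².

(d)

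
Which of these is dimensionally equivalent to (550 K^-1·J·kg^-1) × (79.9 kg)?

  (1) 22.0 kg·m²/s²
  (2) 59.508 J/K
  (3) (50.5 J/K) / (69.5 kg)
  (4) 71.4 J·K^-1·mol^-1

Reference: [m²·s⁻²·K⁻¹] · [kg] = kg·m²·s⁻²·K⁻¹.
Each option:
  (1) kg·m²·s⁻²
  (2) J·K⁻¹ = N·m·K⁻¹ = kg·m²·s⁻²·K⁻¹  ← same
  (3) [kg·m²·s⁻²·K⁻¹] / [kg] = m²·s⁻²·K⁻¹
  (4) J·mol⁻¹·K⁻¹ = N·m·mol⁻¹·K⁻¹ = kg·m²·s⁻²·K⁻¹·mol⁻¹
Only (2) matches kg·m²·s⁻²·K⁻¹.

(2)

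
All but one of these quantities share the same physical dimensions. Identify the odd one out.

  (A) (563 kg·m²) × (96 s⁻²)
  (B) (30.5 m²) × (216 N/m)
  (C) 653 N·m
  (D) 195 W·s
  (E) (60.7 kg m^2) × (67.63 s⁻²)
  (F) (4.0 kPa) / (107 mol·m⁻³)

(F)

Expand each in SI base units:
  (A) [kg·m²] · [s⁻²] = kg·m²·s⁻²
  (B) [m²] · [kg·s⁻²] = kg·m²·s⁻²
  (C) N·m = kg·m·s⁻²·m = kg·m²·s⁻²
  (D) W·s = J·s⁻¹·s = kg·m²·s⁻²
  (E) [kg·m²] · [s⁻²] = kg·m²·s⁻²
  (F) [kg·m⁻¹·s⁻²] / [m⁻³·mol] = kg·m²·s⁻²·mol⁻¹
All reduce to kg·m²·s⁻² except (F), which is kg·m²·s⁻²·mol⁻¹.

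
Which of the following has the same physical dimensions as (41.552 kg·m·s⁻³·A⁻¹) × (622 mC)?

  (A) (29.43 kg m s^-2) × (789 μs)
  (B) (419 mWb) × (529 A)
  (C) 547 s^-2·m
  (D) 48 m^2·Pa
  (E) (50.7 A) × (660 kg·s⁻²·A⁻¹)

(D)

Reference: [kg·m·s⁻³·A⁻¹] · [s·A] = kg·m·s⁻².
Each option:
  (A) [kg·m·s⁻²] · [s] = kg·m·s⁻¹
  (B) [kg·m²·s⁻²·A⁻¹] · [A] = kg·m²·s⁻²
  (C) m·s⁻²
  (D) Pa·m² = N·m⁻²·m² = kg·m·s⁻²  ← same
  (E) [A] · [kg·s⁻²·A⁻¹] = kg·s⁻²
Only (D) matches kg·m·s⁻².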